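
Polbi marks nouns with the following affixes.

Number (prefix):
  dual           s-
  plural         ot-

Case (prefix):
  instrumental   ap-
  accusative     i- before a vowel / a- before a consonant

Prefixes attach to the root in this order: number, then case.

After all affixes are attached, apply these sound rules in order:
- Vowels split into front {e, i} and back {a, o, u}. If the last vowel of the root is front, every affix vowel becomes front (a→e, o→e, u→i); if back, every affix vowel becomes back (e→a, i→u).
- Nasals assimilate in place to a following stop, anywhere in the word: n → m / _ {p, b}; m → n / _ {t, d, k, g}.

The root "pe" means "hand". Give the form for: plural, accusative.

ietpe

Attach number plural ot- → otpe.
Attach case accusative i- (before vowel 'o') → iotpe.
Apply vowel harmony: iotpe → ietpe.
Nasal assimilation: no change.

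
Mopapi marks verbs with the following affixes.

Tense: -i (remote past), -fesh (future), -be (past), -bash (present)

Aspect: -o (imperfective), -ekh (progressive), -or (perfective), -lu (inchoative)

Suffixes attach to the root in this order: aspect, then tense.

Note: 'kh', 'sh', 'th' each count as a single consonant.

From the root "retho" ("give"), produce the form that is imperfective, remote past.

rethooi

Attach aspect imperfective -o → rethoo.
Attach tense remote past -i → rethooi.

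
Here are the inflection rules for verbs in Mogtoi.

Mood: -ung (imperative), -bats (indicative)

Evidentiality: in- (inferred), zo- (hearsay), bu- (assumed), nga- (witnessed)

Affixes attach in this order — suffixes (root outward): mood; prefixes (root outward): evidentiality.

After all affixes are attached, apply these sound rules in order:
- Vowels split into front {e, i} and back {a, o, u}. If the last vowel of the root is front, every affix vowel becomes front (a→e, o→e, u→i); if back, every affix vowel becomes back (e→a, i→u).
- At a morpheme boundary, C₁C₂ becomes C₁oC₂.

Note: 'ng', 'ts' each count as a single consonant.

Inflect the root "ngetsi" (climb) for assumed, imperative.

bingetsiing

Attach evidentiality assumed bu- → bungetsi.
Attach mood imperative -ung → bungetsiung.
Apply vowel harmony: bungetsiung → bingetsiing.
Epenthesis: no change.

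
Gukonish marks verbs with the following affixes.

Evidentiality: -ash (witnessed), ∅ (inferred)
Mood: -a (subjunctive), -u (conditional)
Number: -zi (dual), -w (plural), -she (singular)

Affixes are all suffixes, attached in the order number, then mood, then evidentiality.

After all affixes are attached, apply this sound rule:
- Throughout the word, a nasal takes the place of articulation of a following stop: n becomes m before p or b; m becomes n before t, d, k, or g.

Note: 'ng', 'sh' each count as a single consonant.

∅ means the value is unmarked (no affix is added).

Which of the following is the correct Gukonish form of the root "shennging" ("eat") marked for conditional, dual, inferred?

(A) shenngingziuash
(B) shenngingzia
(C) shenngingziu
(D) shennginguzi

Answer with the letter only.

Attach number dual -zi → shenngingzi.
Attach mood conditional -u → shenngingziu.
evidentiality = inferred: zero marking, form stays shenngingziu.
Nasal assimilation: no change.
So the correct form is shenngingziu, option (C).
(D) shennginguzi is wrong: it has the affixes in the wrong order.
(A) shenngingziuash is wrong: it uses witnessed instead of inferred for evidentiality.
(B) shenngingzia is wrong: it uses subjunctive instead of conditional for mood.

C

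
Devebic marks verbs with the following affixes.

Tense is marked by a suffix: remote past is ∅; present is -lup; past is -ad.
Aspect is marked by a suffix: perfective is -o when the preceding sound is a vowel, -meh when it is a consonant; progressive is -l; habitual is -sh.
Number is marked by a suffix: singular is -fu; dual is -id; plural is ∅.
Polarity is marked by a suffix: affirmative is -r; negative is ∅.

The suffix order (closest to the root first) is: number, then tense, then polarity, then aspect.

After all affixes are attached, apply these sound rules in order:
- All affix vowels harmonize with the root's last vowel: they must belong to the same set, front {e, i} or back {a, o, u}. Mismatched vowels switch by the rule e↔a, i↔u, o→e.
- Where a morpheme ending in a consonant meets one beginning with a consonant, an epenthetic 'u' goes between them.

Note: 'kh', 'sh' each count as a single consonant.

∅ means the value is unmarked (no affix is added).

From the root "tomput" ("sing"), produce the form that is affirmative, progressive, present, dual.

Attach number dual -id → tomputid.
Attach tense present -lup → tomputidlup.
Attach polarity affirmative -r → tomputidlupr.
Attach aspect progressive -l → tomputidluprl.
Apply vowel harmony: tomputidluprl → tomputudluprl.
Apply epenthesis: tomputudluprl → tomputudulupurul.

tomputudulupurul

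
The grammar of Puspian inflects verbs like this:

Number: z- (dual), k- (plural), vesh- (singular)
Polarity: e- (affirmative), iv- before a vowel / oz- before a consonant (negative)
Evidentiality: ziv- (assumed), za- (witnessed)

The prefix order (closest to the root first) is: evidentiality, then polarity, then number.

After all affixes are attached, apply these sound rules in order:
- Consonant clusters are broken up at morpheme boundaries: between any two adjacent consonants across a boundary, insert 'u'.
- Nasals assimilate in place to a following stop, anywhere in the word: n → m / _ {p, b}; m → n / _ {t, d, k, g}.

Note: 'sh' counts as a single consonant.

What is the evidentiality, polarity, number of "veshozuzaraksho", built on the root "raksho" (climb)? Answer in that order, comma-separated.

witnessed, negative, singular

Segment: vesh-oz-za-raksho.
evidentiality: za- → witnessed.
polarity: iv/oz- → negative.
number: vesh- → singular.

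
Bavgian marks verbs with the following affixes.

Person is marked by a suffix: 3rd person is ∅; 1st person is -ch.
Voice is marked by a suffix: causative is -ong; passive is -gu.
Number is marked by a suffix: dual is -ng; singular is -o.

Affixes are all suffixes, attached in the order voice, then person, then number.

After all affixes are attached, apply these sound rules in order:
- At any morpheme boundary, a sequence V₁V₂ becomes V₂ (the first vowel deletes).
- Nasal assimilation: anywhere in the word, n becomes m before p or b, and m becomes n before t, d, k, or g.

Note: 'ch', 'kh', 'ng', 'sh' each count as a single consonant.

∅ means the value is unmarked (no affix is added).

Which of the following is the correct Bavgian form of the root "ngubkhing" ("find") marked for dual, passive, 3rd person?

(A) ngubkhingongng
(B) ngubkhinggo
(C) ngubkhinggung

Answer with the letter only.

C

Attach voice passive -gu → ngubkhinggu.
person = 3rd person: zero marking, form stays ngubkhinggu.
Attach number dual -ng → ngubkhinggung.
Vowel deletion: no change.
Nasal assimilation: no change.
So the correct form is ngubkhinggung, option (C).
(A) ngubkhingongng is wrong: it uses causative instead of passive for voice.
(B) ngubkhinggo is wrong: it uses singular instead of dual for number.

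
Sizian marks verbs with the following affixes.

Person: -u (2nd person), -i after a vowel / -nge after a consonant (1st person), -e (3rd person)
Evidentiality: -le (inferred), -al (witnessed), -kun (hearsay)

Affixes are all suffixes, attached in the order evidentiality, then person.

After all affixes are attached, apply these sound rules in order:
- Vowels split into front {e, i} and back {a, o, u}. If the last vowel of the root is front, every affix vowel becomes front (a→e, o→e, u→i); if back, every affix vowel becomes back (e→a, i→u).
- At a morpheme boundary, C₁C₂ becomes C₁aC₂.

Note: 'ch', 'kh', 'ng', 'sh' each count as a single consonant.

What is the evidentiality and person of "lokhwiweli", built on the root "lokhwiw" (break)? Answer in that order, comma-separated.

Segment: lokhwiw-al-u.
evidentiality: -al → witnessed.
person: -u → 2nd person.

witnessed, 2nd person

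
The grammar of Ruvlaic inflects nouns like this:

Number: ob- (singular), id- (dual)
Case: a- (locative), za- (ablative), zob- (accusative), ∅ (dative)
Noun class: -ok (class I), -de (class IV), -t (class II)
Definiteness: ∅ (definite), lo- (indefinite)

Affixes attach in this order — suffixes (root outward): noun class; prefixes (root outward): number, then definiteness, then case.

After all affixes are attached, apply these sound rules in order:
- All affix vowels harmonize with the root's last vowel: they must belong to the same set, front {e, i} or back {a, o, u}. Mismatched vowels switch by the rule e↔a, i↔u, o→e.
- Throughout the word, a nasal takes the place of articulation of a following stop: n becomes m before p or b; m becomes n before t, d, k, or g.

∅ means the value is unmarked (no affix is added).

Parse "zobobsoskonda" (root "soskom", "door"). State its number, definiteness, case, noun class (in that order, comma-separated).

Segment: zob-ob-soskom-de.
number: ob- → singular.
definiteness: ∅ → definite.
case: zob- → accusative.
noun class: -de → class IV.

singular, definite, accusative, class IV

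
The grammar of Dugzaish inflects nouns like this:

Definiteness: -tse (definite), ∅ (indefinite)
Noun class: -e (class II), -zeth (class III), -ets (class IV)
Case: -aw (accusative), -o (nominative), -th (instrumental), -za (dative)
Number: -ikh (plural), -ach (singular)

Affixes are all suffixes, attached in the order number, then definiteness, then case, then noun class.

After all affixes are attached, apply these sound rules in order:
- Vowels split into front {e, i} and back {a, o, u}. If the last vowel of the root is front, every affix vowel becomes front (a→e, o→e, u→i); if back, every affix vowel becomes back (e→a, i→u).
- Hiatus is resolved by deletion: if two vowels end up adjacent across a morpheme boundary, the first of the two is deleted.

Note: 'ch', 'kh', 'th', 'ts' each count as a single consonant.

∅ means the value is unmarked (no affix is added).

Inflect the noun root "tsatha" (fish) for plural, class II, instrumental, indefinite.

tsathukhtha

Attach number plural -ikh → tsathaikh.
definiteness = indefinite: zero marking, form stays tsathaikh.
Attach case instrumental -th → tsathaikhth.
Attach noun class class II -e → tsathaikhthe.
Apply vowel harmony: tsathaikhthe → tsathaukhtha.
Apply vowel deletion: tsathaukhtha → tsathukhtha.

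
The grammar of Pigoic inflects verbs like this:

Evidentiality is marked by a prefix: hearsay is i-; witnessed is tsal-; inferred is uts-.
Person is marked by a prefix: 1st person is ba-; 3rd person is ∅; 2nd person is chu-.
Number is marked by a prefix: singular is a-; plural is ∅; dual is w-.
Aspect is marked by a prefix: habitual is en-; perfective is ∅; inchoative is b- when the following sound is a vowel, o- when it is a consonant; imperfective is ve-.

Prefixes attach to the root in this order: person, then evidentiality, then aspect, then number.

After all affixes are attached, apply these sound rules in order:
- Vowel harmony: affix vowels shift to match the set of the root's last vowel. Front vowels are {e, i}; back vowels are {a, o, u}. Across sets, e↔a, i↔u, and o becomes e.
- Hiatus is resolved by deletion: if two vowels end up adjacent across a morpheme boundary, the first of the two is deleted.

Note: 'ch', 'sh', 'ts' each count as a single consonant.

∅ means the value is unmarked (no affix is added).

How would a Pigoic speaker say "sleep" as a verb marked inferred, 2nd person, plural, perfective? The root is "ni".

itschini

Attach person 2nd person chu- → chuni.
Attach evidentiality inferred uts- → utschuni.
aspect = perfective: zero marking, form stays utschuni.
number = plural: zero marking, form stays utschuni.
Apply vowel harmony: utschuni → itschini.
Vowel deletion: no change.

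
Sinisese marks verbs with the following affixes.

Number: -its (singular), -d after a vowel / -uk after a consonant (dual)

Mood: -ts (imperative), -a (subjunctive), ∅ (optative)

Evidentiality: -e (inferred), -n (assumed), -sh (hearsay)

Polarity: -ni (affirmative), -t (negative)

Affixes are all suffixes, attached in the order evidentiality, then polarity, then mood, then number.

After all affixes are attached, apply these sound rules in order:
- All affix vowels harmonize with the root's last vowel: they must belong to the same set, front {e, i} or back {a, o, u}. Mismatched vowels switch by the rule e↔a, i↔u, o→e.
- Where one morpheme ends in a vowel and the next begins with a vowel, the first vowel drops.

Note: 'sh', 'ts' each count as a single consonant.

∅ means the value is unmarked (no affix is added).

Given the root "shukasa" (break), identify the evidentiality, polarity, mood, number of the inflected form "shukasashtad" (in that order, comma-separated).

Segment: shukasa-sh-t-a-d.
evidentiality: -sh → hearsay.
polarity: -t → negative.
mood: -a → subjunctive.
number: -d/uk → dual.

hearsay, negative, subjunctive, dual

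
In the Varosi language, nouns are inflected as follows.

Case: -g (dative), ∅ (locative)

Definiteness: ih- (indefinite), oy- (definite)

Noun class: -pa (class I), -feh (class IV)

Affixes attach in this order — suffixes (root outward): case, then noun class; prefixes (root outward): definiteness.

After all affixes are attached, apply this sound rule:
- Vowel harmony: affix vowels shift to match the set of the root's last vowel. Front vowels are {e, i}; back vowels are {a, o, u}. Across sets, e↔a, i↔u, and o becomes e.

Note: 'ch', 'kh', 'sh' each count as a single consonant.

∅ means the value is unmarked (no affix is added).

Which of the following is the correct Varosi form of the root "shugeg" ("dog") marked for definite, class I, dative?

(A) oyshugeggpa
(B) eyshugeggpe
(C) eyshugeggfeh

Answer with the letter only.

B

Attach case dative -g → shugegg.
Attach definiteness definite oy- → oyshugegg.
Attach noun class class I -pa → oyshugeggpa.
Apply vowel harmony: oyshugeggpa → eyshugeggpe.
So the correct form is eyshugeggpe, option (B).
(C) eyshugeggfeh is wrong: it uses class IV instead of class I for noun class.
(A) oyshugeggpa is wrong: it fails to apply the sound rule(s).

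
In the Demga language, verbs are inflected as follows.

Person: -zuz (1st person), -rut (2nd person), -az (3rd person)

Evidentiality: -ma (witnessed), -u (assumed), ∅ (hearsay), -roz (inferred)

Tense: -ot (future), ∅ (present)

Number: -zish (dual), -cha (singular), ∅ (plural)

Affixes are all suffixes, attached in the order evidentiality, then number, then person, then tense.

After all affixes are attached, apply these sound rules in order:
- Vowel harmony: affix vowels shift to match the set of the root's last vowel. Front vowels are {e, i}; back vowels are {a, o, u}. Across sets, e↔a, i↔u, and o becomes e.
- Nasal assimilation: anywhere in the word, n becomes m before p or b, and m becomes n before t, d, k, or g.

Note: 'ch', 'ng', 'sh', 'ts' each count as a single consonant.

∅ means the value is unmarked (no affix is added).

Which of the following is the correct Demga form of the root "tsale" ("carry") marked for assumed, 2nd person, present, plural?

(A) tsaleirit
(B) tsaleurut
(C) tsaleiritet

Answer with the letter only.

Attach evidentiality assumed -u → tsaleu.
number = plural: zero marking, form stays tsaleu.
Attach person 2nd person -rut → tsaleurut.
tense = present: zero marking, form stays tsaleurut.
Apply vowel harmony: tsaleurut → tsaleirit.
Nasal assimilation: no change.
So the correct form is tsaleirit, option (A).
(B) tsaleurut is wrong: it fails to apply the sound rule(s).
(C) tsaleiritet is wrong: it uses future instead of present for tense.

A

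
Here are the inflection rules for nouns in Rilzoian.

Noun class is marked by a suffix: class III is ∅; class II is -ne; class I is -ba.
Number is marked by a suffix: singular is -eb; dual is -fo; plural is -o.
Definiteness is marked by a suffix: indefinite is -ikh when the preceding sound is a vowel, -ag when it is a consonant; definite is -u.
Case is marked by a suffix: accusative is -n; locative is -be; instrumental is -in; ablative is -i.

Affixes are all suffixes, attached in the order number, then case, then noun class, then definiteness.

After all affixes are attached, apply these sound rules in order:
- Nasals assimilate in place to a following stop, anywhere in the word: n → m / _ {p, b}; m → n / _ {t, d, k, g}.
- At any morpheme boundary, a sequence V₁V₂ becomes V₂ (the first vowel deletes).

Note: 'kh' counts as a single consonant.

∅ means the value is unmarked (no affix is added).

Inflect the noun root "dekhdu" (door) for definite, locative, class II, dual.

dekhdufobenu

Attach number dual -fo → dekhdufo.
Attach case locative -be → dekhdufobe.
Attach noun class class II -ne → dekhdufobene.
Attach definiteness definite -u → dekhdufobeneu.
Nasal assimilation: no change.
Apply vowel deletion: dekhdufobeneu → dekhdufobenu.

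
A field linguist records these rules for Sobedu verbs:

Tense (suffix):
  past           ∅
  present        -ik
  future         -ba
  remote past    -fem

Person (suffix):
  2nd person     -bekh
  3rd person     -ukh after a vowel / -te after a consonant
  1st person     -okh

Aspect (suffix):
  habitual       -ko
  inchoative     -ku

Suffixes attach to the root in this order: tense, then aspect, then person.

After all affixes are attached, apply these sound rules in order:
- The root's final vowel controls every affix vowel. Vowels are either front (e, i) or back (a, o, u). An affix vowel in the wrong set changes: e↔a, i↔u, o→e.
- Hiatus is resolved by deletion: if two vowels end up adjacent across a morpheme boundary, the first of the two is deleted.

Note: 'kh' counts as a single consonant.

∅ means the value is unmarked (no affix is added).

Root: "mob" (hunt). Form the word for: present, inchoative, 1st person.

Attach tense present -ik → mobik.
Attach aspect inchoative -ku → mobikku.
Attach person 1st person -okh → mobikkuokh.
Apply vowel harmony: mobikkuokh → mobukkuokh.
Apply vowel deletion: mobukkuokh → mobukkokh.

mobukkokh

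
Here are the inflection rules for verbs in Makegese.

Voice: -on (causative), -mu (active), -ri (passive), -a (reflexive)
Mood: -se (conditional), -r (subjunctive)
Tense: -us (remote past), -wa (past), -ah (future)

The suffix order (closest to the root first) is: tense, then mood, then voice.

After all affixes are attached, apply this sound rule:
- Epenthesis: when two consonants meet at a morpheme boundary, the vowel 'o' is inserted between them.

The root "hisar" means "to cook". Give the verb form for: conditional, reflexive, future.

Attach tense future -ah → hisarah.
Attach mood conditional -se → hisarahse.
Attach voice reflexive -a → hisarahsea.
Apply epenthesis: hisarahsea → hisarahosea.

hisarahosea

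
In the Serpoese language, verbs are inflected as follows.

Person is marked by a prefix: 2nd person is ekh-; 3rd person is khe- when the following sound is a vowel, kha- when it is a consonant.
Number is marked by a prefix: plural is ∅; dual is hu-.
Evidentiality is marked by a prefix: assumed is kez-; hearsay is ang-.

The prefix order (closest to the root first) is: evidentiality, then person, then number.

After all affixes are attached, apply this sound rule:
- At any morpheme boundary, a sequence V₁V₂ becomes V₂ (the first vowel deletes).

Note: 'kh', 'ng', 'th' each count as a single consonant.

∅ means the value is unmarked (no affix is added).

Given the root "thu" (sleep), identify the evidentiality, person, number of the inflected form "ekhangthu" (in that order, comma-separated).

Segment: ekh-ang-thu.
evidentiality: ang- → hearsay.
person: ekh- → 2nd person.
number: ∅ → plural.

hearsay, 2nd person, plural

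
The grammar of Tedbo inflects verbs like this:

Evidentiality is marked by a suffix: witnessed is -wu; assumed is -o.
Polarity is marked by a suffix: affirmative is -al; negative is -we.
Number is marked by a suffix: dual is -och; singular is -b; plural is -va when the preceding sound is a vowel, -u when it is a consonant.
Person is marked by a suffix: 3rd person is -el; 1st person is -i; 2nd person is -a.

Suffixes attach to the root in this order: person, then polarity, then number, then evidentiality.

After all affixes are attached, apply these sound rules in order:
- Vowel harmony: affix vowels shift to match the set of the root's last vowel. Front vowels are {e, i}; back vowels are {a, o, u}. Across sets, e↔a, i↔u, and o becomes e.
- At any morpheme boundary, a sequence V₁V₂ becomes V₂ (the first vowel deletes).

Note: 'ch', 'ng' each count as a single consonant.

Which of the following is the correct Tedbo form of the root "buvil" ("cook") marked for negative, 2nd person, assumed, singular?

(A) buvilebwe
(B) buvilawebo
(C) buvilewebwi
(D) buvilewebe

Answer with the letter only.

Attach person 2nd person -a → buvila.
Attach polarity negative -we → buvilawe.
Attach number singular -b → buvilaweb.
Attach evidentiality assumed -o → buvilawebo.
Apply vowel harmony: buvilawebo → buvilewebe.
Vowel deletion: no change.
So the correct form is buvilewebe, option (D).
(B) buvilawebo is wrong: it fails to apply the sound rule(s).
(C) buvilewebwi is wrong: it uses witnessed instead of assumed for evidentiality.
(A) buvilebwe is wrong: it has the affixes in the wrong order.

D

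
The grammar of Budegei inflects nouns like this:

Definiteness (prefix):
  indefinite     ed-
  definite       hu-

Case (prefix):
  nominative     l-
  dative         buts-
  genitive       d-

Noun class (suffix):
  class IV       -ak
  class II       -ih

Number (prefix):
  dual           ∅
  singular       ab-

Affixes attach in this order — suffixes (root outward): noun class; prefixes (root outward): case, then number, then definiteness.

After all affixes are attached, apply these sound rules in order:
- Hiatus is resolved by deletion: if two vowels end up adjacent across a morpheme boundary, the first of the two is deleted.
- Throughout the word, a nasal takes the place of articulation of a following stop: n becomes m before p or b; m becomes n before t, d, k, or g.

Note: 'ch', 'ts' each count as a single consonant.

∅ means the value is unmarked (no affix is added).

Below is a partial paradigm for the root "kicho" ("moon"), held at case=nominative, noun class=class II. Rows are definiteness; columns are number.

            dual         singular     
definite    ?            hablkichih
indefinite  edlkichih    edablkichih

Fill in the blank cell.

Attach case nominative l- → lkicho.
Attach noun class class II -ih → lkichoih.
number = dual: zero marking, form stays lkichoih.
Attach definiteness definite hu- → hulkichoih.
Apply vowel deletion: hulkichoih → hulkichih.
Nasal assimilation: no change.

hulkichih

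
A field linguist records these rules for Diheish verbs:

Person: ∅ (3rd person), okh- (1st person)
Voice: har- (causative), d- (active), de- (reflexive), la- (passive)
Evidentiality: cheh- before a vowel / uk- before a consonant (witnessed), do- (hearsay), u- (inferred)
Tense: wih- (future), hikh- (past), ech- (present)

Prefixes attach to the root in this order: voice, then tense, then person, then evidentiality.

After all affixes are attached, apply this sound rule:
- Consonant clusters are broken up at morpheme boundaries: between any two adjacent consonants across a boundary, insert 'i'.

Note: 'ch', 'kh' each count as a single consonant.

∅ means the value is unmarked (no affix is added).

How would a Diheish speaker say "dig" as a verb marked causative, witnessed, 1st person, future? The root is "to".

Attach voice causative har- → harto.
Attach tense future wih- → wihharto.
Attach person 1st person okh- → okhwihharto.
Attach evidentiality witnessed cheh- (before vowel 'o') → chehokhwihharto.
Apply epenthesis: chehokhwihharto → chehokhiwihiharito.

chehokhiwihiharito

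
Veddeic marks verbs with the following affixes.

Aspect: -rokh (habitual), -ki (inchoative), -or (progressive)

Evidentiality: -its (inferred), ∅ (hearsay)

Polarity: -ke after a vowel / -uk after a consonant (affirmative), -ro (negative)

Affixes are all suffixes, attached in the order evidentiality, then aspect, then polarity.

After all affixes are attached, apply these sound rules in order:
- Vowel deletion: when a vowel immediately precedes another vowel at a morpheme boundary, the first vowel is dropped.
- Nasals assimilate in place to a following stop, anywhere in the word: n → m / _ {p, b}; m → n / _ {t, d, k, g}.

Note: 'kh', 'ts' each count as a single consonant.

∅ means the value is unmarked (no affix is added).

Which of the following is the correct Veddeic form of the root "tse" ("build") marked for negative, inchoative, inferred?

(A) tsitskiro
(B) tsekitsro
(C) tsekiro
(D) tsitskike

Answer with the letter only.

A

Attach evidentiality inferred -its → tseits.
Attach aspect inchoative -ki → tseitski.
Attach polarity negative -ro → tseitskiro.
Apply vowel deletion: tseitskiro → tsitskiro.
Nasal assimilation: no change.
So the correct form is tsitskiro, option (A).
(C) tsekiro is wrong: it uses hearsay instead of inferred for evidentiality.
(D) tsitskike is wrong: it uses affirmative instead of negative for polarity.
(B) tsekitsro is wrong: it has the affixes in the wrong order.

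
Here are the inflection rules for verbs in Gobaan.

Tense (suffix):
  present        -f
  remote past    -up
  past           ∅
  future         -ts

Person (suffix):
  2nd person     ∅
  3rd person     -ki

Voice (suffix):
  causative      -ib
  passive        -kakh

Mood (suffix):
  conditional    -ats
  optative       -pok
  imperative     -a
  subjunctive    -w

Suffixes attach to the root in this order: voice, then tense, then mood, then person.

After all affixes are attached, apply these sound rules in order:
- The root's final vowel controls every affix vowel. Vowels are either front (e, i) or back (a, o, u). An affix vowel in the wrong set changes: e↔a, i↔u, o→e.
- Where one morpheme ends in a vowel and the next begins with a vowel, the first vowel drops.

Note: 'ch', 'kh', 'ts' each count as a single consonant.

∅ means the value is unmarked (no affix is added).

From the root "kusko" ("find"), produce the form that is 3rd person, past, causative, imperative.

Attach voice causative -ib → kuskoib.
tense = past: zero marking, form stays kuskoib.
Attach mood imperative -a → kuskoiba.
Attach person 3rd person -ki → kuskoibaki.
Apply vowel harmony: kuskoibaki → kuskoubaku.
Apply vowel deletion: kuskoubaku → kuskubaku.

kuskubaku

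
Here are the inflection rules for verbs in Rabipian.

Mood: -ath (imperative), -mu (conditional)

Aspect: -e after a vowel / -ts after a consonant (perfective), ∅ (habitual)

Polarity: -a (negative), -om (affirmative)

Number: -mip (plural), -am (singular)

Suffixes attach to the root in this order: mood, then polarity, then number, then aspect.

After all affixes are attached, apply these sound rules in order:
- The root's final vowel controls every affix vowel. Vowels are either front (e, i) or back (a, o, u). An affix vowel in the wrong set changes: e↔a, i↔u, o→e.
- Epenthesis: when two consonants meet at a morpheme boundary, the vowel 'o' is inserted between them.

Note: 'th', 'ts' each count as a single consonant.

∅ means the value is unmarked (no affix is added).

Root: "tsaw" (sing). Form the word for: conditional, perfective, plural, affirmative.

tsawomuomomupots

Attach mood conditional -mu → tsawmu.
Attach polarity affirmative -om → tsawmuom.
Attach number plural -mip → tsawmuommip.
Attach aspect perfective -ts (after consonant 'p') → tsawmuommipts.
Apply vowel harmony: tsawmuommipts → tsawmuommupts.
Apply epenthesis: tsawmuommupts → tsawomuomomupots.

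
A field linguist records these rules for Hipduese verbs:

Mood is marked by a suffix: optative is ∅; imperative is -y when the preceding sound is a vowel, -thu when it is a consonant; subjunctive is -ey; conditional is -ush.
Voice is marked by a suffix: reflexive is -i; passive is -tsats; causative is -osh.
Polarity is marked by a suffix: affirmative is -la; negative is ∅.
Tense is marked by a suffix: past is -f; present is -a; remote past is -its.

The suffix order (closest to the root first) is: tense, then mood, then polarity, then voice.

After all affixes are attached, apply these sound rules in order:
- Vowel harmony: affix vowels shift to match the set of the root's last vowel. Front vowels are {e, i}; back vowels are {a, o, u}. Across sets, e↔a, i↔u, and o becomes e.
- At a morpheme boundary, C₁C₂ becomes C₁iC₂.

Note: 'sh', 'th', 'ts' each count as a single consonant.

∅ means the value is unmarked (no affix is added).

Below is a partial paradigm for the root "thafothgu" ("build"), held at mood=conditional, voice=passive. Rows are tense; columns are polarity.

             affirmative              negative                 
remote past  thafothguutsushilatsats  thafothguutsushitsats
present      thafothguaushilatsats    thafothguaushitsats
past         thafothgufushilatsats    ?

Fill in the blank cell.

Attach tense past -f → thafothguf.
Attach mood conditional -ush → thafothgufush.
polarity = negative: zero marking, form stays thafothgufush.
Attach voice passive -tsats → thafothgufushtsats.
Vowel harmony: no change.
Apply epenthesis: thafothgufushtsats → thafothgufushitsats.

thafothgufushitsats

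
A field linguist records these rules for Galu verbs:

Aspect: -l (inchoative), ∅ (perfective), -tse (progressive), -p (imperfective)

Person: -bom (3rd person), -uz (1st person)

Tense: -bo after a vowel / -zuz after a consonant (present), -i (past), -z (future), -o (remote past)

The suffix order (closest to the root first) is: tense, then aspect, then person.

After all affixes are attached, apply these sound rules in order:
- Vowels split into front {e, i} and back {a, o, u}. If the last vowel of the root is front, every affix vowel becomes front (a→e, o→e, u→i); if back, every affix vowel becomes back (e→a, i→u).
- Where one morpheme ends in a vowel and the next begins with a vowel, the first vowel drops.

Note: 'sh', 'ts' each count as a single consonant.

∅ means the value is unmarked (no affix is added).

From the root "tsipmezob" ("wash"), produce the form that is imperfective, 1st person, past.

Attach tense past -i → tsipmezobi.
Attach aspect imperfective -p → tsipmezobip.
Attach person 1st person -uz → tsipmezobipuz.
Apply vowel harmony: tsipmezobipuz → tsipmezobupuz.
Vowel deletion: no change.

tsipmezobupuz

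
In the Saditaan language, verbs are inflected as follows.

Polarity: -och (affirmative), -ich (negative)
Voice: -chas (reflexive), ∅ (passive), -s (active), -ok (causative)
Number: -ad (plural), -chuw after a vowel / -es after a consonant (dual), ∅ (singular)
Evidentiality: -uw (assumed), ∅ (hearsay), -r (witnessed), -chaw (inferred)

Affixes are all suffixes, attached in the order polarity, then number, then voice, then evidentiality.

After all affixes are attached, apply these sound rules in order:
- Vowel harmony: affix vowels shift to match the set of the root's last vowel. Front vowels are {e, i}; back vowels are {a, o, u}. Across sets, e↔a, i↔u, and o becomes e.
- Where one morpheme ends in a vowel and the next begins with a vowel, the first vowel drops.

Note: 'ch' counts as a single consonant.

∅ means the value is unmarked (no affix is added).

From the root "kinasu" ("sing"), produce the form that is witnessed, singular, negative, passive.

Attach polarity negative -ich → kinasuich.
number = singular: zero marking, form stays kinasuich.
voice = passive: zero marking, form stays kinasuich.
Attach evidentiality witnessed -r → kinasuichr.
Apply vowel harmony: kinasuichr → kinasuuchr.
Apply vowel deletion: kinasuuchr → kinasuchr.

kinasuchr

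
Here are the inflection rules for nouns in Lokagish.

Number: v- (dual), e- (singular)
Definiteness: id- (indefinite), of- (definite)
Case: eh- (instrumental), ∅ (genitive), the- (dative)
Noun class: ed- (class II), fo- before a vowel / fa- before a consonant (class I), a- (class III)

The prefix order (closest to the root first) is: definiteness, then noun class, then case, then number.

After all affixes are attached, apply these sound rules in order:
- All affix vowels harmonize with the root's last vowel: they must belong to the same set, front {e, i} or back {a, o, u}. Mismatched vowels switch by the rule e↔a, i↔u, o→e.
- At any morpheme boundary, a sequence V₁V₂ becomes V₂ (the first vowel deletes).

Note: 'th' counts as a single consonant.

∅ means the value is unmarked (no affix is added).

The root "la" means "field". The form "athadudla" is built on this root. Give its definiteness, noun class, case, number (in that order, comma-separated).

Segment: e-the-ed-id-la.
definiteness: id- → indefinite.
noun class: ed- → class II.
case: the- → dative.
number: e- → singular.

indefinite, class II, dative, singular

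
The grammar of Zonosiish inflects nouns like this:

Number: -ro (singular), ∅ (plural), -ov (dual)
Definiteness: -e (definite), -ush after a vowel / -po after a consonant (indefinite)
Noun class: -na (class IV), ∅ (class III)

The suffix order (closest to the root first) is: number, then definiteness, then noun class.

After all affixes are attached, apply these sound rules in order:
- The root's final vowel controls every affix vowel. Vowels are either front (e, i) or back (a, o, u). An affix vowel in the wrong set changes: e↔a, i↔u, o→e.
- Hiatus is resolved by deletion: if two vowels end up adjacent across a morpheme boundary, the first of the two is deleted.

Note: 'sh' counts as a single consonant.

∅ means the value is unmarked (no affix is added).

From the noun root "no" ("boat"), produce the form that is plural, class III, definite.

na

number = plural: zero marking, form stays no.
Attach definiteness definite -e → noe.
noun class = class III: zero marking, form stays noe.
Apply vowel harmony: noe → noa.
Apply vowel deletion: noa → na.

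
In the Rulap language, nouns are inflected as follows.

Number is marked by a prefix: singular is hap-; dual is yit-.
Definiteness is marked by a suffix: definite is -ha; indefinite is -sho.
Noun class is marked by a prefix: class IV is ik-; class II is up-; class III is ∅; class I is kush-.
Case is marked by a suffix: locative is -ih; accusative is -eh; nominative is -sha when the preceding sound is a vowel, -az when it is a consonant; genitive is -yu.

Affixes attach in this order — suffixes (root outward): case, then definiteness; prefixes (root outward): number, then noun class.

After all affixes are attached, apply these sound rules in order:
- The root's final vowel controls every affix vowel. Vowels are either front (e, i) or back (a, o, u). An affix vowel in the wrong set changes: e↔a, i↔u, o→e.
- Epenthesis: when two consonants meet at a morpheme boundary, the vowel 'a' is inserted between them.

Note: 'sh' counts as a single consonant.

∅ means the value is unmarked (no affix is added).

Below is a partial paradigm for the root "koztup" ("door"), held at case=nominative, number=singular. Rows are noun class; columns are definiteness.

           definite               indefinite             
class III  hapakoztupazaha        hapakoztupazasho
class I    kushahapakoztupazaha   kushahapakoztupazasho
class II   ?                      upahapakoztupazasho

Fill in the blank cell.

Attach case nominative -az (after consonant 'p') → koztupaz.
Attach number singular hap- → hapkoztupaz.
Attach definiteness definite -ha → hapkoztupazha.
Attach noun class class II up- → uphapkoztupazha.
Vowel harmony: no change.
Apply epenthesis: uphapkoztupazha → upahapakoztupazaha.

upahapakoztupazaha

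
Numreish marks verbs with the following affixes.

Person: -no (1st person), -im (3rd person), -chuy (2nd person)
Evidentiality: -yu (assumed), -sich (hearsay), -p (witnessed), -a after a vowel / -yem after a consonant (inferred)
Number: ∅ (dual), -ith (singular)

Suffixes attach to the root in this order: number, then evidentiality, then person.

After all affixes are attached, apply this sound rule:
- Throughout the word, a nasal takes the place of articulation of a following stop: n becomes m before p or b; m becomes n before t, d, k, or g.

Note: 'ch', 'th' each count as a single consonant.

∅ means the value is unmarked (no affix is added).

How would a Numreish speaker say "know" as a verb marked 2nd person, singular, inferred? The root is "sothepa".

Attach number singular -ith → sothepaith.
Attach evidentiality inferred -yem (after consonant 'th') → sothepaithyem.
Attach person 2nd person -chuy → sothepaithyemchuy.
Nasal assimilation: no change.

sothepaithyemchuy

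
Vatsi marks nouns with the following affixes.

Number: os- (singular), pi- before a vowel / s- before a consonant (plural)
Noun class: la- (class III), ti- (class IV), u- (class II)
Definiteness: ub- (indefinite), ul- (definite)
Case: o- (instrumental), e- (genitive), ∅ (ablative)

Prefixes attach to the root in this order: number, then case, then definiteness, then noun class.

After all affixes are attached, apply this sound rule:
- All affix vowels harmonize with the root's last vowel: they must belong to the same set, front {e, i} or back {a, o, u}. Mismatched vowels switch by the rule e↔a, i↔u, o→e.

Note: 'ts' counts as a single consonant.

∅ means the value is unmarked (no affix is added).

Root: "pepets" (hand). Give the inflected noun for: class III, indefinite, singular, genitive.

leibeespepets

Attach number singular os- → ospepets.
Attach case genitive e- → eospepets.
Attach definiteness indefinite ub- → ubeospepets.
Attach noun class class III la- → laubeospepets.
Apply vowel harmony: laubeospepets → leibeespepets.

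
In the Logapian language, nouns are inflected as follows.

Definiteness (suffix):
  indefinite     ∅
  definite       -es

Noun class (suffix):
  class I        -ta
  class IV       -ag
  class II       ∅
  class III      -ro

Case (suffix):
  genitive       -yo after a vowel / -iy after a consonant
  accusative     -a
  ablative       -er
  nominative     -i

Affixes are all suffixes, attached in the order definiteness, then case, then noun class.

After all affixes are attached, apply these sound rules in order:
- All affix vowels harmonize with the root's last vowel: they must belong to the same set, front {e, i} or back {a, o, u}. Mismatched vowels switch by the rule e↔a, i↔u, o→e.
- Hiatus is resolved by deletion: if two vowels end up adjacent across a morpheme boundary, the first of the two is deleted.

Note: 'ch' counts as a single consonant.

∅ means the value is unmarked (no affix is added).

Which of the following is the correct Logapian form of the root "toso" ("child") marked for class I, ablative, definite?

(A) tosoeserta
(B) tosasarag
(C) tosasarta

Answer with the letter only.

C

Attach definiteness definite -es → tosoes.
Attach case ablative -er → tosoeser.
Attach noun class class I -ta → tosoeserta.
Apply vowel harmony: tosoeserta → tosoasarta.
Apply vowel deletion: tosoasarta → tosasarta.
So the correct form is tosasarta, option (C).
(A) tosoeserta is wrong: it fails to apply the sound rule(s).
(B) tosasarag is wrong: it uses class IV instead of class I for noun class.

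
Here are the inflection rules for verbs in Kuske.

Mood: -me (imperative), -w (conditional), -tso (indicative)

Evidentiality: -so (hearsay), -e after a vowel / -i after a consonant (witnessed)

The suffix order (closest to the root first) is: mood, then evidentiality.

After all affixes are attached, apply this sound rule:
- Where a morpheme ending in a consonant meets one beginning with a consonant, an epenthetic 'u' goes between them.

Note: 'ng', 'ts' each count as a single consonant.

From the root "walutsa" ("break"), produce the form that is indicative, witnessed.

walutsatsoe

Attach mood indicative -tso → walutsatso.
Attach evidentiality witnessed -e (after vowel 'o') → walutsatsoe.
Epenthesis: no change.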